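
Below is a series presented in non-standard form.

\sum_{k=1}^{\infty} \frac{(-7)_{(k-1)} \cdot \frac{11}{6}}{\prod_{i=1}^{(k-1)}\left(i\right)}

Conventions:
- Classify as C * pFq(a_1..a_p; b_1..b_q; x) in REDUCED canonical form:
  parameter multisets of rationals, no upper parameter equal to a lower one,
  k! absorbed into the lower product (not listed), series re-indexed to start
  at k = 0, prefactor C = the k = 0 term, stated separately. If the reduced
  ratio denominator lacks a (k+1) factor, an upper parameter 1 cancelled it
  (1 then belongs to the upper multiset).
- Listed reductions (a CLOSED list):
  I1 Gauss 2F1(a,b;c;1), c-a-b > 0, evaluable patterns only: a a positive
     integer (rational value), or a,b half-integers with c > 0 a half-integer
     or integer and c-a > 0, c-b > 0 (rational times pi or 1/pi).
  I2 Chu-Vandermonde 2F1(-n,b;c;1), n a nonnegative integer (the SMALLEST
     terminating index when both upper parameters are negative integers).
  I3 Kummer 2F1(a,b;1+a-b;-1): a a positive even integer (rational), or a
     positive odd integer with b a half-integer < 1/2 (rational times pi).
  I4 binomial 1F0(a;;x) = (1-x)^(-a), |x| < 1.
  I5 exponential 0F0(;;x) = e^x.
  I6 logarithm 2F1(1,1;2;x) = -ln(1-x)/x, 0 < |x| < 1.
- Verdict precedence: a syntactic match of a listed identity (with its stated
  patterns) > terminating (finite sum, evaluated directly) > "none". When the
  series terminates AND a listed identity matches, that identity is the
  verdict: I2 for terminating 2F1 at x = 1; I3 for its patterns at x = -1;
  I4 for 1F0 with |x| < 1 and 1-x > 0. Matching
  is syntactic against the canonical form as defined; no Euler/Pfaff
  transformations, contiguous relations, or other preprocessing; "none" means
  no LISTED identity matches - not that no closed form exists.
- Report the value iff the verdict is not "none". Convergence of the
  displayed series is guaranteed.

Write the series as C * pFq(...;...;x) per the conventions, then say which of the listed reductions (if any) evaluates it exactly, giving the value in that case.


Canonical form: C = \frac{11}{6} times 1F0 with upper {-7}, lower {-}, x = 1. Verdict: terminating at k = 7: the factor (-7)_k kills every later term; summing the 8 survivors is exact. Exact value: 0.

First insight: from the first term \frac{11}{6}: the product of the first k integers (C = 11/6, x = 1) is k!.
Step ratio: r(k) = 1 * (k-7) / [(k+1)] - rational; roots negated = parameters, x = 1, C = \frac{11}{6}.


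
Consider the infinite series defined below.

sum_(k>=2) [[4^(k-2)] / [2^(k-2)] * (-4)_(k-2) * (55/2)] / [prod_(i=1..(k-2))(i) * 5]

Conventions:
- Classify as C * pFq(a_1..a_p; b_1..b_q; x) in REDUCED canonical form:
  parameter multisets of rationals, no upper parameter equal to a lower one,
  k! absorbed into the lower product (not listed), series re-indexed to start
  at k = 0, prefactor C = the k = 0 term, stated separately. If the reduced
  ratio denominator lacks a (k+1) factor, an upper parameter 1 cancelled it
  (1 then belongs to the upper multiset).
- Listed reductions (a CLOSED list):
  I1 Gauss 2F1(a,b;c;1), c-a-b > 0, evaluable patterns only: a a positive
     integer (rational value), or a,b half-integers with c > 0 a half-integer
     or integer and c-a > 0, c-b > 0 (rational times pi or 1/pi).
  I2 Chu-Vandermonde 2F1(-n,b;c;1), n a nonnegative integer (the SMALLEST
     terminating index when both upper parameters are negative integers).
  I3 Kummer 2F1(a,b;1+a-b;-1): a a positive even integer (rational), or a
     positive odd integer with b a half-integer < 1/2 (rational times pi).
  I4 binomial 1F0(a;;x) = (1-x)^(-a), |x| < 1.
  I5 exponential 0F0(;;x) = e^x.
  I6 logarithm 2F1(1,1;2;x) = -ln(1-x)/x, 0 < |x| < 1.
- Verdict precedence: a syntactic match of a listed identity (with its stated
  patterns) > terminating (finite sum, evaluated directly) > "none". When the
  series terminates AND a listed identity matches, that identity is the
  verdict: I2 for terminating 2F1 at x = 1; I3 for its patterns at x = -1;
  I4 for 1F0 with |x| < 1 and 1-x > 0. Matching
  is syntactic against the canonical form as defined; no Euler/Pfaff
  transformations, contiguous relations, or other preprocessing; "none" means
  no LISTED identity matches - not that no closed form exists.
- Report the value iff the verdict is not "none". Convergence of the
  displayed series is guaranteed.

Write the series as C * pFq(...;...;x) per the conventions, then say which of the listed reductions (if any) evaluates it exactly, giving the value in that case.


Classification (C = 11/2): 1F0 with upper {-4}, lower {-}, argument x = 2. Verdict: terminating. (-4)_k vanishes past k = 4, leaving a 5-term sum, computed directly. Hence: 11/2.

First insight: from the first term 11/2: the two k-th powers (C = 11/2, x = 2) combine into one argument.
Consecutive-term ratio: r(k) = 2 * (k-4) / [(k+1)] - rational; roots negated = parameters, x = 2, C = 11/2.


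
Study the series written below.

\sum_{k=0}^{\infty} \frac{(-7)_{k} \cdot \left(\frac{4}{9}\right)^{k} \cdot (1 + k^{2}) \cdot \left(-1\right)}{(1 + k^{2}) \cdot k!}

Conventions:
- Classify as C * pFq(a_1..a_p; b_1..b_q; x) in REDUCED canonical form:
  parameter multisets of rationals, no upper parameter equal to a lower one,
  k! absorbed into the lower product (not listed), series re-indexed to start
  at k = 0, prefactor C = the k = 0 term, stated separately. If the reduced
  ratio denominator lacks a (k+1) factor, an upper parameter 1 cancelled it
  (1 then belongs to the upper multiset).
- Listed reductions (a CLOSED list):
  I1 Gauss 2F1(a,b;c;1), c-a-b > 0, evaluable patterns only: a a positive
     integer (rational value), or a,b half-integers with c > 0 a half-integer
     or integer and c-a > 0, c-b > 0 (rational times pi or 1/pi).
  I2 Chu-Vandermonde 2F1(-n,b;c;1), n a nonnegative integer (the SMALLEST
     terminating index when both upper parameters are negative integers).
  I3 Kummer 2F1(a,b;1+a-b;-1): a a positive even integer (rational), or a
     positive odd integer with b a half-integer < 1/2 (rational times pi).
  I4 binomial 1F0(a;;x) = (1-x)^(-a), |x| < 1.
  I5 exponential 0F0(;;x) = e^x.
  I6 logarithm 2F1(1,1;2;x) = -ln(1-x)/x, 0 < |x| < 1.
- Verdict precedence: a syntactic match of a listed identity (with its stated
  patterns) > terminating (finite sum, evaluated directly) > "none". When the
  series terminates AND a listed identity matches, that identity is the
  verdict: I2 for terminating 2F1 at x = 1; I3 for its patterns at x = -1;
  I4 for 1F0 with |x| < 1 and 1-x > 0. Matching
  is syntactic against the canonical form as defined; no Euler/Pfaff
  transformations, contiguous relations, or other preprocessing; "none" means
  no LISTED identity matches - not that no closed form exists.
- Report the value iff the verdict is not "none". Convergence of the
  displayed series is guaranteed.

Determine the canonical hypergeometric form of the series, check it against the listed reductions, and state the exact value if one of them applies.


Key observation: from the first term -1: the factor k^2 + 1 cancels (top and bottom), leaving prefactor -1.
Ratio: r(k) = \frac{4}{9} * (k-7) / [(k+1)] - poly over poly, x = \frac{4}{9} from leading terms; C = -1 at k = 0.

Classification (C = -1): 1F0 with upper {-7}, lower {-}, argument x = \frac{4}{9}. Verdict: the I4 binomial reduction fires (the 1F0 binomial series: exponent 7, x = \frac{4}{9}). Exact value: -\frac{78125}{4782969}.


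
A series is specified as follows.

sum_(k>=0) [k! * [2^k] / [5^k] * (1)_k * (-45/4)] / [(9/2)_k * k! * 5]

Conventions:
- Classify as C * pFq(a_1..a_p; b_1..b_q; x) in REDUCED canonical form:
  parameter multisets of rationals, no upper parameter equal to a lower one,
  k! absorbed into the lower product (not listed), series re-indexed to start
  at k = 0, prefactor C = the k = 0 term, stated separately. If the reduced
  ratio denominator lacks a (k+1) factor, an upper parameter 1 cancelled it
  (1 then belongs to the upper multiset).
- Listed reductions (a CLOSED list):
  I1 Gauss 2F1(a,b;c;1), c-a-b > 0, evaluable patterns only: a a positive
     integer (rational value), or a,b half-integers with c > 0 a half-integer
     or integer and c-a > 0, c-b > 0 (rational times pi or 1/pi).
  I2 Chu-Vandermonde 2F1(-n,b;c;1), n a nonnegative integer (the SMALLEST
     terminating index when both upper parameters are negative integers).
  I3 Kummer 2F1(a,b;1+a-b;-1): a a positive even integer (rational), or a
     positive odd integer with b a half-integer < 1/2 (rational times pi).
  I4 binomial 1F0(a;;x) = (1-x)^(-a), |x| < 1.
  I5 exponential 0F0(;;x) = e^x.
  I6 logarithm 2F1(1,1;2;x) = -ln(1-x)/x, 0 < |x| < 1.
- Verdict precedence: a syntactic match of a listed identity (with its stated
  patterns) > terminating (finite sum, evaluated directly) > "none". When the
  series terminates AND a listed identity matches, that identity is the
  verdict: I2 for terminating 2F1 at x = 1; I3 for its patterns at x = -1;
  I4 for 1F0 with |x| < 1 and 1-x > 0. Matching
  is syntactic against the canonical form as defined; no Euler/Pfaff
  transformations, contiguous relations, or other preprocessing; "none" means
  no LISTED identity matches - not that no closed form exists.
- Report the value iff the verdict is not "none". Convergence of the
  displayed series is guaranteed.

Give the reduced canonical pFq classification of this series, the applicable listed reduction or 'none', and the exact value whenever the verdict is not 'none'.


x = 2/5 here; the reduced form reads 2F1, upper {1, 1}, lower {9/2}, C = -9/4. Verdict: none - at argument 2/5 the multisets {1, 1} ; {9/2} match no listed identity.

Key observation: from the first term -9/4: the factorial ratio (prefactor -9/4) (k+a-1)!/(a-1)! is a rising factorial (a)_k.
Ratio: r(k) = (2/5) * (k+1) (k+1) / [(k+9/2) (k+1)] - rational in k. x = (2/5); t_0 = -9/4; negate the roots.


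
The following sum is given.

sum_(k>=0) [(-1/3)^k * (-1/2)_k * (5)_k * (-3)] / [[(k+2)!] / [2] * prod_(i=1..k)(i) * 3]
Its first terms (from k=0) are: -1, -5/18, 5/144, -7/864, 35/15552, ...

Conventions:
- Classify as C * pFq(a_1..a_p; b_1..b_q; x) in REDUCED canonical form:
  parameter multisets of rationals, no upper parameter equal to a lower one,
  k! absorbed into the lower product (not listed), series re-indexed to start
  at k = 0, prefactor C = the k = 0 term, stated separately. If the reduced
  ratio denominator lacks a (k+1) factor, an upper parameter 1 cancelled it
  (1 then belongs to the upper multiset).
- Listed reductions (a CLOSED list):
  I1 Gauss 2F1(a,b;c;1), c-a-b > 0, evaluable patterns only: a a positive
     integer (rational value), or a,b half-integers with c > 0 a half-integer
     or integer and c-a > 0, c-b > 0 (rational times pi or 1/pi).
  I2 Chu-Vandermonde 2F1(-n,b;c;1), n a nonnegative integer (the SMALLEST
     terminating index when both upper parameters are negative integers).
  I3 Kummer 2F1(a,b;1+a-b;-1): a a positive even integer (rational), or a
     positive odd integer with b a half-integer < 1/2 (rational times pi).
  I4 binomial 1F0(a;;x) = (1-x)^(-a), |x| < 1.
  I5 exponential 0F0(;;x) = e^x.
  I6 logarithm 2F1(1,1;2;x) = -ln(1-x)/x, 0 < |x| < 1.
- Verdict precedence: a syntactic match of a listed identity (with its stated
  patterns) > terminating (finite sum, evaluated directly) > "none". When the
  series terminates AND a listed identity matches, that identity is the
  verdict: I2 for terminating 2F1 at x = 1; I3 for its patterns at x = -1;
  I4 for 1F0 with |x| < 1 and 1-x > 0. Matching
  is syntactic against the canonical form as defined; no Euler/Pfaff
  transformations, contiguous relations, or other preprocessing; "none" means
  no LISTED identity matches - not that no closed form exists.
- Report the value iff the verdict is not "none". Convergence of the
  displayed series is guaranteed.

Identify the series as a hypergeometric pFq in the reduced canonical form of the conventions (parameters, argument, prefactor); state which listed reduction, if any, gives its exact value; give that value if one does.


This is -1 * 2F1(-1/2, 5; 3; -1/3) in reduced canonical form. Verdict: none (x = -1/3): each listed identity misses the multisets {-1/2, 5} ; {3}.

The tell: from the first term -1: the denominator's factorial ratio (C = -1, x = -1/3) is a lower Pochhammer.
Step ratio: r(k) = (-1/3) * (k-1/2) (k+5) / [(k+3) (k+1)] - rational in k, leading ratio (-1/3); with t_0 = -1, classification follows.


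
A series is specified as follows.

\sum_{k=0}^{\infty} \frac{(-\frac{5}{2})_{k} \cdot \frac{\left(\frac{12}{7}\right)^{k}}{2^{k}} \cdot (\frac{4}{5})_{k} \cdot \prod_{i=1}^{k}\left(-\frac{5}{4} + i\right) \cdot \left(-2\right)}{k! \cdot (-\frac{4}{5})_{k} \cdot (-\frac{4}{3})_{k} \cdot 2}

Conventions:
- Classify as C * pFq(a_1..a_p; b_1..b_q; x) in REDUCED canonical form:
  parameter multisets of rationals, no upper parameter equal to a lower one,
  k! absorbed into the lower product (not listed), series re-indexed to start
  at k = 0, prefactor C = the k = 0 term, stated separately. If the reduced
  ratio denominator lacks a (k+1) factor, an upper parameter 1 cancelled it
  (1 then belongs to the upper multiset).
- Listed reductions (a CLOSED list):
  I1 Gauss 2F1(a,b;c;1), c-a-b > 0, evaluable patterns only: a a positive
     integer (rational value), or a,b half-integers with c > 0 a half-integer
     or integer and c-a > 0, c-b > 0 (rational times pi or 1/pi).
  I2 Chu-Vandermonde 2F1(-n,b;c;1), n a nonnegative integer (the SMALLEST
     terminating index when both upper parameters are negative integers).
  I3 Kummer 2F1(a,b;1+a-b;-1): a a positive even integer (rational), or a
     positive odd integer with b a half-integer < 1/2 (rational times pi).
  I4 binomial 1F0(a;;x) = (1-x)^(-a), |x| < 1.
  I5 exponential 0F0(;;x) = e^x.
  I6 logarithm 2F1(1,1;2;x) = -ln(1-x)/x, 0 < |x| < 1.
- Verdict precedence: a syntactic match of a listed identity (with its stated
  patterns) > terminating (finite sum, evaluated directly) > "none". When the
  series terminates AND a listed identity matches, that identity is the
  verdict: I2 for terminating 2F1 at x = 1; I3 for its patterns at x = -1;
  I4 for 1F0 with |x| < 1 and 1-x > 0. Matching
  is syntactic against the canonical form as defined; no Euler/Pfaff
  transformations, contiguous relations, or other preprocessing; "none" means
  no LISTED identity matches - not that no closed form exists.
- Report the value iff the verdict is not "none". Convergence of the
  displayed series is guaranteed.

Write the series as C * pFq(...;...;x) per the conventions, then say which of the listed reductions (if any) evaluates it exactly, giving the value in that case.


With C = -1: the canonical form is 3F2(-\frac{5}{2}, -\frac{1}{4}, \frac{4}{5}; -\frac{4}{3}, -\frac{4}{5}; \frac{6}{7}). Verdict: none. A 3F2 with upper {-\frac{5}{2}, -\frac{1}{4}, \frac{4}{5}} fits none of I1-I6 at x = \frac{6}{7}; the sum runs forever.

Key step: t_0 being -1, the two k-th powers (C = -1) combine into one argument.
Step ratio: r(k) = \frac{6}{7} * (k-\frac{5}{2}) (k-\frac{1}{4}) (k+\frac{4}{5}) / [(k-\frac{4}{3}) (k-\frac{4}{5}) (k+1)] - rational; roots negated = parameters, x = \frac{6}{7}, C = -1.


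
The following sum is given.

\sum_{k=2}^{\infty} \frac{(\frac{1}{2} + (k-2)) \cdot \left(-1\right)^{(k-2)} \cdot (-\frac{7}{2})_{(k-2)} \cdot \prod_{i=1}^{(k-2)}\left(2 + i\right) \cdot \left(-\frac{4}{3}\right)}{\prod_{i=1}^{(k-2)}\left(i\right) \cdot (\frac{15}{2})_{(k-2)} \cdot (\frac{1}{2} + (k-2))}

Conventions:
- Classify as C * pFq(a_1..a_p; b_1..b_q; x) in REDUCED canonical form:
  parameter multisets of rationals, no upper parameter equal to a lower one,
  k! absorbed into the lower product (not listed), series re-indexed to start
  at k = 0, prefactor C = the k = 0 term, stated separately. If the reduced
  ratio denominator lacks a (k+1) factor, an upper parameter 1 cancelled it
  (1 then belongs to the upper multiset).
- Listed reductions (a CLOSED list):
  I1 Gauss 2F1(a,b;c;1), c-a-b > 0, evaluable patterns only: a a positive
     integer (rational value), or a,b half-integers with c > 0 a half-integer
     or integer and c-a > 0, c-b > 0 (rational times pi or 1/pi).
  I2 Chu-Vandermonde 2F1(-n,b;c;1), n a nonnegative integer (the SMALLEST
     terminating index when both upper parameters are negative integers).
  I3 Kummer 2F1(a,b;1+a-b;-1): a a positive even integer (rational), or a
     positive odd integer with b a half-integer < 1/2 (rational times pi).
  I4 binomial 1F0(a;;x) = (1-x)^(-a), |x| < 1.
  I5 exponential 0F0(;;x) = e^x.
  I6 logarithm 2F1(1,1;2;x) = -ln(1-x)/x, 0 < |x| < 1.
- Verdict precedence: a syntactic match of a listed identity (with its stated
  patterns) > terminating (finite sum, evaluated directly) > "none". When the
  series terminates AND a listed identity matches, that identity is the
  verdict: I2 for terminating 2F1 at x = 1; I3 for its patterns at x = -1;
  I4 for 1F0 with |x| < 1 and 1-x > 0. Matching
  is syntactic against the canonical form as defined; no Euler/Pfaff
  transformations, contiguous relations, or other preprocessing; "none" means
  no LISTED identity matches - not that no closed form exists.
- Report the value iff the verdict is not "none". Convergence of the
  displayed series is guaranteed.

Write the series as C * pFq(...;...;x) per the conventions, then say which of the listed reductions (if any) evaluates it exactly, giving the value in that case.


This is -\frac{4}{3} * 2F1(-\frac{7}{2}, 3; \frac{15}{2}; -1) in reduced canonical form. Verdict: the Kummer evaluation I3 fires (x = -1; c = \frac{15}{2} equals 1+a-b for upper {-\frac{7}{2}, 3}: listed pattern). Sum: \left(-\frac{3003}{2048}\right) \cdot \pi.

Structural cue: x = -1 and the product of the first k integers (C = -4/3) is k!.
Term ratio: r(k) = -1 * (k-\frac{7}{2}) (k+3) / [(k+\frac{15}{2}) (k+1)] - rational in k. x = -1; t_0 = -\frac{4}{3}; negate the roots.


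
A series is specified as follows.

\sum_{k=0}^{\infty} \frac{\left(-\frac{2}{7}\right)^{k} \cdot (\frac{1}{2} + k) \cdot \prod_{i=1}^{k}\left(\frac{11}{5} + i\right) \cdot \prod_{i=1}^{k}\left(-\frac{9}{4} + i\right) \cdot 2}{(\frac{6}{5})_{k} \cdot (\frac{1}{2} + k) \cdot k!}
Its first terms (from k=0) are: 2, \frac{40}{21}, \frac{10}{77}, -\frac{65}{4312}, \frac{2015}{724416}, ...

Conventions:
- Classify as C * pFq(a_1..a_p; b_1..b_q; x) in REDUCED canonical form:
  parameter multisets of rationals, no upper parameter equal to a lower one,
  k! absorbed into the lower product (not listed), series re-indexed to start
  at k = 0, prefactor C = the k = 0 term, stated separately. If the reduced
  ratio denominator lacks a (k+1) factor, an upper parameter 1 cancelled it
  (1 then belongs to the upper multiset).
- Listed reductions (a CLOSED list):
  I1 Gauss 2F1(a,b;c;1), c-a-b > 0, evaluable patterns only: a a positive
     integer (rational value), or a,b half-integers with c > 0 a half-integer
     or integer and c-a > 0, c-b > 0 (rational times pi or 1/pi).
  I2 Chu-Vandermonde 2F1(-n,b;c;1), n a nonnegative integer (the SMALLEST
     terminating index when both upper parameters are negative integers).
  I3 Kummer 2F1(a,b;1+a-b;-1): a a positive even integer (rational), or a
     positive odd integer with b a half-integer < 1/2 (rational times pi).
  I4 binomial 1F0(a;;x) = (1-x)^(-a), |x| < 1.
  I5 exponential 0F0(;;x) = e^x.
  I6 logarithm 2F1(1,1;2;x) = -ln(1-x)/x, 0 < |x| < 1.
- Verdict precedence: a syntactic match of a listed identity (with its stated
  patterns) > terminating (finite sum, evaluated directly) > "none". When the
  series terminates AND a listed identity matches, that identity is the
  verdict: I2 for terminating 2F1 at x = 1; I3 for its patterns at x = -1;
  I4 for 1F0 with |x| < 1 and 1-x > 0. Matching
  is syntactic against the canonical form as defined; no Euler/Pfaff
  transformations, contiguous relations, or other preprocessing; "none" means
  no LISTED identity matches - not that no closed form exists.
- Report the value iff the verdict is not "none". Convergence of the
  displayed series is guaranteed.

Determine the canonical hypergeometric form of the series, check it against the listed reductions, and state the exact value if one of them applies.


First insight: t_0 being 2, the running product (prefactor 2) telescopes to a rising factorial.
Term ratio: r(k) = -\frac{2}{7} * (k-\frac{5}{4}) (k+\frac{16}{5}) / [(k+\frac{6}{5}) (k+1)] - rational; roots negated = parameters, x = -\frac{2}{7}, C = 2.

Prefactor 2, argument -\frac{2}{7}: 2F1 with upper {-\frac{5}{4}, \frac{16}{5}} over lower {\frac{6}{5}}. Verdict: none here - no I1-I6 shape fits x = -\frac{2}{7} with lower {\frac{6}{5}}.


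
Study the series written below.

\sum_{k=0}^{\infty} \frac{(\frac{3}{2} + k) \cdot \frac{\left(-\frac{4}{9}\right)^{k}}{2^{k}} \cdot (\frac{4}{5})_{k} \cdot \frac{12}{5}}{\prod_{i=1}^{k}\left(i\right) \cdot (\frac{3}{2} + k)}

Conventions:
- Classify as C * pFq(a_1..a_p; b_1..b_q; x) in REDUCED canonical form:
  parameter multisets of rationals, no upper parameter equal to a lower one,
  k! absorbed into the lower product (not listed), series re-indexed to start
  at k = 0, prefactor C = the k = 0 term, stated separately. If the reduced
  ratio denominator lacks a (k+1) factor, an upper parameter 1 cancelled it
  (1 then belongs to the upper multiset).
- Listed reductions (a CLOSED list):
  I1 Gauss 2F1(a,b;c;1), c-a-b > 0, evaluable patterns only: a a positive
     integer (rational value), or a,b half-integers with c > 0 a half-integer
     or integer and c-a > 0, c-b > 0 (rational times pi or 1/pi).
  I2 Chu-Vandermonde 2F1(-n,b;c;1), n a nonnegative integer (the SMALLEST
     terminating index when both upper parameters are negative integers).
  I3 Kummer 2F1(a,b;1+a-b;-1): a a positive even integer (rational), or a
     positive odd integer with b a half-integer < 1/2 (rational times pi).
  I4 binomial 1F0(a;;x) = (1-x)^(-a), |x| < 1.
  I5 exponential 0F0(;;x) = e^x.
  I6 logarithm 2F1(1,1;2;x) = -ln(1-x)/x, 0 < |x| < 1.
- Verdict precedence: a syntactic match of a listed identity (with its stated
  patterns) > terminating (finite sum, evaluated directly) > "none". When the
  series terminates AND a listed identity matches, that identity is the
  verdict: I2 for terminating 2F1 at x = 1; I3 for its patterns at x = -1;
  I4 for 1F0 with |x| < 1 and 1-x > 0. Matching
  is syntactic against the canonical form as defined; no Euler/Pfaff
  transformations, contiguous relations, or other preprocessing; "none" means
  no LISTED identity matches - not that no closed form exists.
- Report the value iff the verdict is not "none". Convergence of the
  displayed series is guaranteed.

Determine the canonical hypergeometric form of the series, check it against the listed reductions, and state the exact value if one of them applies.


Prefactor \frac{12}{5}, argument -\frac{2}{9}: 1F0 with upper {\frac{4}{5}} over lower {-}. Verdict: the binomial series (I4) matches (the 1F0 binomial series: exponent -4/5, x = -\frac{2}{9}). Exact value: \frac{12}{5} \cdot \left(\frac{11}{9}\right)^{-\frac{4}{5}}.

Key step: with t_0 = \frac{12}{5}, the two k-th powers (prefactor 12/5) combine into one argument.
Step ratio: r(k) = -\frac{2}{9} * (k+\frac{4}{5}) / [(k+1)] - rational in k, leading ratio -\frac{2}{9}; with t_0 = \frac{12}{5}, classification follows.


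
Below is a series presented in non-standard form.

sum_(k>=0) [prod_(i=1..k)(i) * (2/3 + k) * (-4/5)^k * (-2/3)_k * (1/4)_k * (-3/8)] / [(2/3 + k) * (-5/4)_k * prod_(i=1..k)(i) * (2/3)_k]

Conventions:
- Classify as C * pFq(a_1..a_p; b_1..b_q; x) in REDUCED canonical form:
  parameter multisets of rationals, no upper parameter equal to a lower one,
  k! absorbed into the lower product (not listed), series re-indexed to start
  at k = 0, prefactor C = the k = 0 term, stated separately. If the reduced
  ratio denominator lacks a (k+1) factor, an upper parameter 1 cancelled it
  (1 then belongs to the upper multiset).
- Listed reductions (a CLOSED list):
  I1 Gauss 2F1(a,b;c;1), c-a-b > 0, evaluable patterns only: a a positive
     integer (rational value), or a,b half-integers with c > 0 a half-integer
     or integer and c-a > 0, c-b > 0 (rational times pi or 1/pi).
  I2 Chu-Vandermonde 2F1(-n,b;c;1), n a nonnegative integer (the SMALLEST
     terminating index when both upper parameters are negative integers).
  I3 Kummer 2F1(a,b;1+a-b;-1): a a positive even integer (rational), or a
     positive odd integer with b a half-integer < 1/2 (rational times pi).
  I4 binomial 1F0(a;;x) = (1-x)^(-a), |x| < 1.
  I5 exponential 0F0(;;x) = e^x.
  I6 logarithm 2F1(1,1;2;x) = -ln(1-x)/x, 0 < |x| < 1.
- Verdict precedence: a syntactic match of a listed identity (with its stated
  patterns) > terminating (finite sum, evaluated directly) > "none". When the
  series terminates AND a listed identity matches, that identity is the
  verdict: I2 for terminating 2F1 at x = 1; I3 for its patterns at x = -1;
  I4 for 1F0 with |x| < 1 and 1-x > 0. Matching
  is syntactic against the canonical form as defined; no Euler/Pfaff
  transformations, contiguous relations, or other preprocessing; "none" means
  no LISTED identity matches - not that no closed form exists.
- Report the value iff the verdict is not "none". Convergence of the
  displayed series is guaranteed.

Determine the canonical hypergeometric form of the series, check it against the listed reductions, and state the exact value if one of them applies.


Reduced: x = -4/5, 3F2, upper = {-2/3, 1/4, 1}, lower = {-5/4, 2/3}, C = -3/8. Verdict: none. No listed pattern accepts 3F2(-2/3, 1/4, 1; -5/4, 2/3; -4/5).

First insight: t_0 being -3/8, k + 2/3 divides numerator and denominator alike; prefactor -3/8 after cancelling.
Term ratio: r(k) = (-4/5) * (k-2/3) (k+1/4) (k+1) / [(k-5/4) (k+2/3) (k+1)] - rational in k. x = (-4/5); t_0 = -3/8; negate the roots.


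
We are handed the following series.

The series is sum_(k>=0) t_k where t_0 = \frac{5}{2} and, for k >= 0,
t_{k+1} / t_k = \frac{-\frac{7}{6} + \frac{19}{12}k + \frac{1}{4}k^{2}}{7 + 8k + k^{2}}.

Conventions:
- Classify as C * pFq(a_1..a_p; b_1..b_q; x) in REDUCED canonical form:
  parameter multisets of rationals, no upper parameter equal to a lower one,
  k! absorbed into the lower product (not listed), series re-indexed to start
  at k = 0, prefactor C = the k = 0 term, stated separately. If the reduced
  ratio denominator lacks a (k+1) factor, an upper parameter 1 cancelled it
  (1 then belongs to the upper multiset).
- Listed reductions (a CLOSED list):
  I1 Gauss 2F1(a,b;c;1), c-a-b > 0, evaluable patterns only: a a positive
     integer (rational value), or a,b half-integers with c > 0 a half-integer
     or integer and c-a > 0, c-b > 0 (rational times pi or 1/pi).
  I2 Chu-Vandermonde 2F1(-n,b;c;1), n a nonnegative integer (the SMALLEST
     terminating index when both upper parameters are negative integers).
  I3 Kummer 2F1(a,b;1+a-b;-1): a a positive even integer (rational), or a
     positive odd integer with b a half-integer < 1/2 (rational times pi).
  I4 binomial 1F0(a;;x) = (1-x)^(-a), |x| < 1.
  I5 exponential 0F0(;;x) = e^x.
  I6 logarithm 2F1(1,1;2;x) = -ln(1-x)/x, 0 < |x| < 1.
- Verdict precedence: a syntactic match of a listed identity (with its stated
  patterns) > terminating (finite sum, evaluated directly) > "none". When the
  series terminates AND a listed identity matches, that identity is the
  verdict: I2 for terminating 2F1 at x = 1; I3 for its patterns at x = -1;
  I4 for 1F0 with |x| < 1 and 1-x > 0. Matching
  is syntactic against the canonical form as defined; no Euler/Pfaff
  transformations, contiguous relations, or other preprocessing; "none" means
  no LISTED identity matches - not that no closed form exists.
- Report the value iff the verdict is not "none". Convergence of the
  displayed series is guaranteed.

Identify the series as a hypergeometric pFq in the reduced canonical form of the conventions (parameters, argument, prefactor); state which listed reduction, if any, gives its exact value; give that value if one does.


This is \frac{5}{2} * 1F0(-\frac{2}{3}; -; \frac{1}{4}) in reduced canonical form. Verdict: the binomial series (I4) matches (the 1F0 binomial series: exponent 2/3, x = \frac{1}{4}). Value: \frac{5}{2} \cdot \left(\frac{3}{4}\right)^{\frac{2}{3}}.

First insight: from the first term \frac{5}{2}: the expanded ratio factors over Q; C = 5/2, roots give parameters.
Step ratio: r(k) = \frac{1}{4} * (k-\frac{2}{3}) / [(k+1)] - rational in k. x = \frac{1}{4}; t_0 = \frac{5}{2}; negate the roots.


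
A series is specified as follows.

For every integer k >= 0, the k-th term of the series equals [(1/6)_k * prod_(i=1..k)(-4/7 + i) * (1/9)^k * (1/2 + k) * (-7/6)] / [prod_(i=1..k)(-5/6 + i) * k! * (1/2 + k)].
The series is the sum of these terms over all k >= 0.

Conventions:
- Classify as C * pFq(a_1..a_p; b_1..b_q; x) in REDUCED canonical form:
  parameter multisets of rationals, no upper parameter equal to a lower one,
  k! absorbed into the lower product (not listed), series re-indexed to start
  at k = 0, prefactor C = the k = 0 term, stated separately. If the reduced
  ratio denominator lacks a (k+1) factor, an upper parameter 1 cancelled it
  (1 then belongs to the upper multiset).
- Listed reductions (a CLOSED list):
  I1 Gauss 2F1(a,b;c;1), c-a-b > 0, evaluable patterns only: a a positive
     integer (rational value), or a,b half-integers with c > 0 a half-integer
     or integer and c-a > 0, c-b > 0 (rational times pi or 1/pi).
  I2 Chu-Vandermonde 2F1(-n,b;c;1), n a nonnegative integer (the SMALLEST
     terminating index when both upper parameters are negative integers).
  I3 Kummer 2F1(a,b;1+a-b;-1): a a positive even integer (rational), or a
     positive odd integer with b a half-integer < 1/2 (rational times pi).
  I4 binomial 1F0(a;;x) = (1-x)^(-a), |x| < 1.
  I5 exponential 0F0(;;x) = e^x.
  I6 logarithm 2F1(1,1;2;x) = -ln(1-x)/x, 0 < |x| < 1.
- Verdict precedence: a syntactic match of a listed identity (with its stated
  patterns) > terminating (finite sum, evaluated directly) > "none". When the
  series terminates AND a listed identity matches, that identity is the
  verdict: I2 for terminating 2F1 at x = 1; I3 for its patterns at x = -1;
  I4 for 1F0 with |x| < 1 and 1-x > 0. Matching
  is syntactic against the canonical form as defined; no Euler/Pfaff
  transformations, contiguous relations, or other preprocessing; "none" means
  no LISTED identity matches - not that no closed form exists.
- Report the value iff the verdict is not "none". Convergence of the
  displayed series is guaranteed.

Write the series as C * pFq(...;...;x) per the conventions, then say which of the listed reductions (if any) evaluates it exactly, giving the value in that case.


Classification (C = -7/6): 1F0 with upper {3/7}, lower {-}, argument x = 1/9. Verdict: the I4 binomial reduction matches (the 1F0 binomial series: exponent -3/7, x = 1/9). Its exact value is (-7/6) * (8/9)^(-3/7).

The tell: t_0 = -7/6 here, and the lower running product (C = -7/6, x = 1/9) is a rising factorial.
Consecutive-term ratio: r(k) = (1/9) * (k+3/7) / [(k+1)] - rational in k, leading ratio (1/9); with t_0 = -7/6, classification follows.


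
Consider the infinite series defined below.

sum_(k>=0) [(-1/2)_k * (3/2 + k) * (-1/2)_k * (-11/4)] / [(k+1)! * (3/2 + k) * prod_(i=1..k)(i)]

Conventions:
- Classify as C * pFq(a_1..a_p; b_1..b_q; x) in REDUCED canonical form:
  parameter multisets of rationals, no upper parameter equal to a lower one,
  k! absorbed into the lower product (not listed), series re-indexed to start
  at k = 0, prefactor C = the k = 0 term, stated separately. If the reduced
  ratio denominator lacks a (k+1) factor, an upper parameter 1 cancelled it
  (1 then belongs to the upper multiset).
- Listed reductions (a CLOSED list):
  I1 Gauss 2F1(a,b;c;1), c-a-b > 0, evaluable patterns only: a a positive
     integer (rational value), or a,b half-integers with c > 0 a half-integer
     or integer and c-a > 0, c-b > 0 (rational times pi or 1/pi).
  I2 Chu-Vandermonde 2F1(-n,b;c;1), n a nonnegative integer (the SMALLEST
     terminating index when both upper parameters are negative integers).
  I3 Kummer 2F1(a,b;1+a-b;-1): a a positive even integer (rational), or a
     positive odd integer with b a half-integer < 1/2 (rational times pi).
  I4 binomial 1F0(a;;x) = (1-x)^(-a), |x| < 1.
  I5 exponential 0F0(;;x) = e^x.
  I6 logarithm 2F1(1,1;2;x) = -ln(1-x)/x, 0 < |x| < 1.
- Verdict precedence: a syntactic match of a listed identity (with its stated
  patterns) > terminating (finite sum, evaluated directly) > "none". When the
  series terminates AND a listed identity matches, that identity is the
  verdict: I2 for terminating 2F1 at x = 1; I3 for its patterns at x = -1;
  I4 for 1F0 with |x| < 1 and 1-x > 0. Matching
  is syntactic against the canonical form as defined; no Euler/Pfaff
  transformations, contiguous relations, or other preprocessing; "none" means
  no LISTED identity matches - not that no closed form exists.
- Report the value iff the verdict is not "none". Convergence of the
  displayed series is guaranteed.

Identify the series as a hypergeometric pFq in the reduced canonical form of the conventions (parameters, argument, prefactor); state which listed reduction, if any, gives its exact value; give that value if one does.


With C = -11/4: the canonical form is 2F1(-1/2, -1/2; 2; 1). Verdict: this is Gauss's theorem I1 (half-integer case) (x = 1; upper {-1/2, -1/2} half-integers, c = 2 in the evaluable pattern). Hence: (-88/9) / pi.

First insight: t_0 being -11/4, k + 3/2 divides numerator and denominator alike; C = -11/4 after cancelling.
Step ratio: r(k) = 1 * (k-1/2) (k-1/2) / [(k+2) (k+1)] - rational in k. x = 1; t_0 = -11/4; negate the roots.


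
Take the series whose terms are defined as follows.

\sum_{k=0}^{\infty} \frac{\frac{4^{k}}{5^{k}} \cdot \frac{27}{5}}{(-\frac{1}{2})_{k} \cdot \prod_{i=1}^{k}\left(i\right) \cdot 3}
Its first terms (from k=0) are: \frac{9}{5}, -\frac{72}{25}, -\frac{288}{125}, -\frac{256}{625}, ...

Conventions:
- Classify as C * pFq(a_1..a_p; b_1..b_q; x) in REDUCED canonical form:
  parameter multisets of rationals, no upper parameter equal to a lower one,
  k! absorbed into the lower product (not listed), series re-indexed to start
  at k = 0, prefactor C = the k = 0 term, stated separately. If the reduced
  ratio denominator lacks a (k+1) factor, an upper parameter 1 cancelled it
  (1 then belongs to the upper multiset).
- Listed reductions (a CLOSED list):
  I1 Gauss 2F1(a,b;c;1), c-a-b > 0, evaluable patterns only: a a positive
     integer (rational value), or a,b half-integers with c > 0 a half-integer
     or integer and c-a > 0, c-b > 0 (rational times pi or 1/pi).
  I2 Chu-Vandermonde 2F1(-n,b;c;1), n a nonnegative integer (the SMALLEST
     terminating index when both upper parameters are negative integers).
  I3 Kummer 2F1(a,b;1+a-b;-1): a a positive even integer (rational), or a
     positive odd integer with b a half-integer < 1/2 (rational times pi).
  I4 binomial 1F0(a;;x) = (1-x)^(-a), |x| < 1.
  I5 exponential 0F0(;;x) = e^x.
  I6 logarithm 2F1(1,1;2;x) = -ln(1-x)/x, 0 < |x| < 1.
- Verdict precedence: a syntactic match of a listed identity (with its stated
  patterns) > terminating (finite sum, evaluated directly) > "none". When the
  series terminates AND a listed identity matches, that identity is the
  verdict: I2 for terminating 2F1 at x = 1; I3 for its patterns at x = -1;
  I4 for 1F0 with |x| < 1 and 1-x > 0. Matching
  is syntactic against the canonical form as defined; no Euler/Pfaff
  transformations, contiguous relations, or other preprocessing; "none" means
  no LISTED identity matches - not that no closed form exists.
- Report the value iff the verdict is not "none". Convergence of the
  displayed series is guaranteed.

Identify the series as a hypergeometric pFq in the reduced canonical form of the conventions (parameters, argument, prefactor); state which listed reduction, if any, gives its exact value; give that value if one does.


This is \frac{9}{5} * 0F1(-; -\frac{1}{2}; \frac{4}{5}) in reduced canonical form. Verdict: none - at argument \frac{4}{5} the multisets {-} ; {-\frac{1}{2}} match no listed identity.

Key step: from the first term \frac{9}{5}: the two geometric factors (C = 9/5, x = 4/5) combine into one argument.
Ratio: r(k) = \frac{4}{5} * 1 / [(k-\frac{1}{2}) (k+1)] ; factor over Q: parameters, x = \frac{4}{5}, and C = \frac{9}{5}.


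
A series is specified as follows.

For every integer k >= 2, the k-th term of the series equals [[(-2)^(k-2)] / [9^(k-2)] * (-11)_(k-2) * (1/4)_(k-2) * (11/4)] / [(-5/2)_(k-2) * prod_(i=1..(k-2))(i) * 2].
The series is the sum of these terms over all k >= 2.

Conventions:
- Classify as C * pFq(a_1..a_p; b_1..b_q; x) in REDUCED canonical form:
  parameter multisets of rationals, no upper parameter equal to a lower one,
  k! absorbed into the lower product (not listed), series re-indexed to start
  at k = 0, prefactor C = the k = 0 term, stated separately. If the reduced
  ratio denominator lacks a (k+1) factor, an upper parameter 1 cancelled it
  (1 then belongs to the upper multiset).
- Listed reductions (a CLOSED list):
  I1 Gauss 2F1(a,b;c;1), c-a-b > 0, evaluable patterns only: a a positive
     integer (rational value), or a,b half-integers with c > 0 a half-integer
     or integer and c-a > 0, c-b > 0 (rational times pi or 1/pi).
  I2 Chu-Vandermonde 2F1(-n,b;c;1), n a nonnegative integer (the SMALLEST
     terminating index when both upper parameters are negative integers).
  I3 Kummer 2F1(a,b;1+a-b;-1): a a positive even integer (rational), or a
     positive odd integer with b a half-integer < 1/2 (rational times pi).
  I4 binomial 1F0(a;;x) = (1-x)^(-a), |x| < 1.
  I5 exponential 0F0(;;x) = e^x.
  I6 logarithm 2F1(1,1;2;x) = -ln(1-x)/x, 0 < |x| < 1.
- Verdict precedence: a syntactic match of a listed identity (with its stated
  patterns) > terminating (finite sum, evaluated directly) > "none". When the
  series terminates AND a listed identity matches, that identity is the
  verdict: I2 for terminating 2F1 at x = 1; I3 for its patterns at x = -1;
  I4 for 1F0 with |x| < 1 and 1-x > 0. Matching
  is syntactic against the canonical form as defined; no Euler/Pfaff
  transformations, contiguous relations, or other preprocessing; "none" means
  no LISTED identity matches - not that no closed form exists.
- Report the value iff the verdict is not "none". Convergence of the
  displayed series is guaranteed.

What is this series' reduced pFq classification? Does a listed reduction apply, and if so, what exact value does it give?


This is 11/8 * 2F1(-11, 1/4; -5/2; -2/9) in reduced canonical form. Verdict: terminating - no listed pattern fits, but -11 in the upper list cuts the series at k = 11; direct evaluation. Value: -2892645143344/470715894135.

First insight: t_0 = 11/8 here, and the constant factors (C = 11/8) combine into one prefactor.
Adjacent-term ratio: r(k) = (-2/9) * (k-11) (k+1/4) / [(k-5/2) (k+1)] ; factor over Q: parameters, x = (-2/9), and C = 11/8.


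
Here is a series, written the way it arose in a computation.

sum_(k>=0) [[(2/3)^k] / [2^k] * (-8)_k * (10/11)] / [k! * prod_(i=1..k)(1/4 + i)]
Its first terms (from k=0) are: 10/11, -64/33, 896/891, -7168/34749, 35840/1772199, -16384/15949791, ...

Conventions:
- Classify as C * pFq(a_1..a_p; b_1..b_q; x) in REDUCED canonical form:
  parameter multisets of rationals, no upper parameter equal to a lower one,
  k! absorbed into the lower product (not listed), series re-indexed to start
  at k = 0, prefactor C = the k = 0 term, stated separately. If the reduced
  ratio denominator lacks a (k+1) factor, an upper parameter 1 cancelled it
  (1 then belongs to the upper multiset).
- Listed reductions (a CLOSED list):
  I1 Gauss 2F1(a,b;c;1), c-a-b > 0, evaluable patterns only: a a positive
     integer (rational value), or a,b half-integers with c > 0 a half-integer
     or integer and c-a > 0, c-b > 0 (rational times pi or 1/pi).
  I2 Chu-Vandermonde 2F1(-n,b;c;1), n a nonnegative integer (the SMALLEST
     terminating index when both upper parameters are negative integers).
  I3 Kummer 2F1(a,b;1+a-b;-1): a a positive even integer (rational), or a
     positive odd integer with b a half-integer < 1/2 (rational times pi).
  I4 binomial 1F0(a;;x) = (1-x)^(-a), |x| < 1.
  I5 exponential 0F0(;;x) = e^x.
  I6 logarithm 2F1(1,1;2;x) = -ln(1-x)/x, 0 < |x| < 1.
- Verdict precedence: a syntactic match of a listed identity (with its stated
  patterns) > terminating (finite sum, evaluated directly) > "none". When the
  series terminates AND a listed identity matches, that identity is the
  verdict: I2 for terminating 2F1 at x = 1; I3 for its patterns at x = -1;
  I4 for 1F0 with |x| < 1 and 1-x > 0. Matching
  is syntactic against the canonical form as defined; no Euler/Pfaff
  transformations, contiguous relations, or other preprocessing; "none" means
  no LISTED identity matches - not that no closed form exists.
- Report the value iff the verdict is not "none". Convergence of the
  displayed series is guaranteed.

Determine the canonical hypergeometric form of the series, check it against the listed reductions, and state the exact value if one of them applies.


At argument 1/3: a 1F1 with upper {-8}, lower {5/4}, scaled by C = 10/11. Verdict: terminating (-8 upstairs). 9 nonzero terms in all; added directly. Sum: -15271680774046/72122163688575.

Key step: t_0 being 10/11, the lower running product (prefactor 10/11) is a rising factorial.
Adjacent-term ratio: r(k) = (1/3) * (k-8) / [(k+5/4) (k+1)] - rational in k. x = (1/3); t_0 = 10/11; negate the roots.
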